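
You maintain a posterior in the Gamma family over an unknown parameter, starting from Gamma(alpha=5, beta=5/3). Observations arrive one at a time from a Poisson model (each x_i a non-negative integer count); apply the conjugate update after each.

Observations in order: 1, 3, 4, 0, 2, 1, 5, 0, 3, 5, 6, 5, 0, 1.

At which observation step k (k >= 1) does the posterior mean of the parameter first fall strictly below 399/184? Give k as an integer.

k = 6

obs 1: x=1 → posterior Gamma(6, 8/3)
obs 2: x=3 → posterior Gamma(9, 11/3)
obs 3: x=4 → posterior Gamma(13, 14/3)
obs 4: x=0 → posterior Gamma(13, 17/3)
obs 5: x=2 → posterior Gamma(15, 20/3)
obs 6: x=1 → posterior Gamma(16, 23/3)
obs 7: x=5 → posterior Gamma(21, 26/3)
obs 8: x=0 → posterior Gamma(21, 29/3)
obs 9: x=3 → posterior Gamma(24, 32/3)
obs 10: x=5 → posterior Gamma(29, 35/3)
obs 11: x=6 → posterior Gamma(35, 38/3)
obs 12: x=5 → posterior Gamma(40, 41/3)
obs 13: x=0 → posterior Gamma(40, 44/3)
obs 14: x=1 → posterior Gamma(41, 47/3)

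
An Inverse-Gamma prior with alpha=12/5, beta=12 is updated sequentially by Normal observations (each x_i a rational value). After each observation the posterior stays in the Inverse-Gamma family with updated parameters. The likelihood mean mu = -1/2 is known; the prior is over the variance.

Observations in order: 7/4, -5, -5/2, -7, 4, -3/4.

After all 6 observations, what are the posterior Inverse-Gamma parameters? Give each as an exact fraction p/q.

alpha=27/5, beta=927/16

obs 1: x=7/4 → posterior Inverse-Gamma(29/10, 465/32)
obs 2: x=-5 → posterior Inverse-Gamma(17/5, 789/32)
obs 3: x=-5/2 → posterior Inverse-Gamma(39/10, 853/32)
obs 4: x=-7 → posterior Inverse-Gamma(22/5, 1529/32)
obs 5: x=4 → posterior Inverse-Gamma(49/10, 1853/32)
obs 6: x=-3/4 → posterior Inverse-Gamma(27/5, 927/16)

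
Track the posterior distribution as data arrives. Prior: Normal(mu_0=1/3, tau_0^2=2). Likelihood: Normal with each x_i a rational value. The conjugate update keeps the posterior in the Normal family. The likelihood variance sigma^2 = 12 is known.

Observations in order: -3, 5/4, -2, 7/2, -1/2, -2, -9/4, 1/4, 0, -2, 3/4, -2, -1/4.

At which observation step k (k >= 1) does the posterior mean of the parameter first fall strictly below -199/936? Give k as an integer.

k = 7

obs 1: x=-3 → posterior Normal(-1/7, 12/7)
obs 2: x=5/4 → posterior Normal(1/32, 3/2)
obs 3: x=-2 → posterior Normal(-7/36, 4/3)
obs 4: x=7/2 → posterior Normal(7/40, 6/5)
obs 5: x=-1/2 → posterior Normal(5/44, 12/11)
obs 6: x=-2 → posterior Normal(-1/16, 1)
obs 7: x=-9/4 → posterior Normal(-3/13, 12/13)
obs 8: x=1/4 → posterior Normal(-11/56, 6/7)
obs 9: x=0 → posterior Normal(-11/60, 4/5)
obs 10: x=-2 → posterior Normal(-19/64, 3/4)
obs 11: x=3/4 → posterior Normal(-4/17, 12/17)
obs 12: x=-2 → posterior Normal(-1/3, 2/3)
obs 13: x=-1/4 → posterior Normal(-25/76, 12/19)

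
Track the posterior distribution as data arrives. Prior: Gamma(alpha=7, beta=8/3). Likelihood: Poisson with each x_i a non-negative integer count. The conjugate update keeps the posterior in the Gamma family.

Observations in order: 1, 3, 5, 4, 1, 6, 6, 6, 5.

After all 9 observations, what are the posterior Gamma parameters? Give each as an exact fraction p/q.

alpha=44, beta=35/3

obs 1: x=1 → posterior Gamma(8, 11/3)
obs 2: x=3 → posterior Gamma(11, 14/3)
obs 3: x=5 → posterior Gamma(16, 17/3)
obs 4: x=4 → posterior Gamma(20, 20/3)
obs 5: x=1 → posterior Gamma(21, 23/3)
obs 6: x=6 → posterior Gamma(27, 26/3)
obs 7: x=6 → posterior Gamma(33, 29/3)
obs 8: x=6 → posterior Gamma(39, 32/3)
obs 9: x=5 → posterior Gamma(44, 35/3)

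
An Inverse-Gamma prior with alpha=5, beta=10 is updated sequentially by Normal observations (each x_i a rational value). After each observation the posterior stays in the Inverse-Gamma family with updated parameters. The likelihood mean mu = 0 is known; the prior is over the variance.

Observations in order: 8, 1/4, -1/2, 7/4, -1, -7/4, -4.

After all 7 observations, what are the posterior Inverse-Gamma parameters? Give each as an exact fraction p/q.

obs 1: x=8 → posterior Inverse-Gamma(11/2, 42)
obs 2: x=1/4 → posterior Inverse-Gamma(6, 1345/32)
obs 3: x=-1/2 → posterior Inverse-Gamma(13/2, 1349/32)
obs 4: x=7/4 → posterior Inverse-Gamma(7, 699/16)
obs 5: x=-1 → posterior Inverse-Gamma(15/2, 707/16)
obs 6: x=-7/4 → posterior Inverse-Gamma(8, 1463/32)
obs 7: x=-4 → posterior Inverse-Gamma(17/2, 1719/32)

alpha=17/2, beta=1719/32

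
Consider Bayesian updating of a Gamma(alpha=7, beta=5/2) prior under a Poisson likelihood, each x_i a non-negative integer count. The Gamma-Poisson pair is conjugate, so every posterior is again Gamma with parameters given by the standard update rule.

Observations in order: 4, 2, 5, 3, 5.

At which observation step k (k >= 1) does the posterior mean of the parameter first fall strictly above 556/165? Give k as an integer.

k = 5

obs 1: x=4 → posterior Gamma(11, 7/2)
obs 2: x=2 → posterior Gamma(13, 9/2)
obs 3: x=5 → posterior Gamma(18, 11/2)
obs 4: x=3 → posterior Gamma(21, 13/2)
obs 5: x=5 → posterior Gamma(26, 15/2)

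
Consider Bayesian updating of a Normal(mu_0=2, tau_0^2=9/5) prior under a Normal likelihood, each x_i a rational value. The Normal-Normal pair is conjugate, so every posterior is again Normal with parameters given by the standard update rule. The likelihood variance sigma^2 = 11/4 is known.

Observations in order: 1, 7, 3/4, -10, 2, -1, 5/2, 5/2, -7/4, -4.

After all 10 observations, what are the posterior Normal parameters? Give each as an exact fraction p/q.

obs 1: x=1 → posterior Normal(146/91, 99/91)
obs 2: x=7 → posterior Normal(398/127, 99/127)
obs 3: x=3/4 → posterior Normal(425/163, 99/163)
obs 4: x=-10 → posterior Normal(65/199, 99/199)
obs 5: x=2 → posterior Normal(137/235, 99/235)
obs 6: x=-1 → posterior Normal(101/271, 99/271)
obs 7: x=5/2 → posterior Normal(191/307, 99/307)
obs 8: x=5/2 → posterior Normal(281/343, 99/343)
obs 9: x=-7/4 → posterior Normal(218/379, 99/379)
obs 10: x=-4 → posterior Normal(74/415, 99/415)

mu_0=74/415, tau_0^2=99/415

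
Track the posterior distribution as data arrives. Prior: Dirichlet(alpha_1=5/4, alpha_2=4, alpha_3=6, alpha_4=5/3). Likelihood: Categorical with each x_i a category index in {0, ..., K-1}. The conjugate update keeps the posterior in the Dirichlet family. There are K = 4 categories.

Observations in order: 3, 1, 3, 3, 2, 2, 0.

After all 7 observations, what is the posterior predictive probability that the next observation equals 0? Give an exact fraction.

27/239

obs 1: x=3 → posterior Dirichlet(5/4, 4, 6, 8/3)
obs 2: x=1 → posterior Dirichlet(5/4, 5, 6, 8/3)
obs 3: x=3 → posterior Dirichlet(5/4, 5, 6, 11/3)
obs 4: x=3 → posterior Dirichlet(5/4, 5, 6, 14/3)
obs 5: x=2 → posterior Dirichlet(5/4, 5, 7, 14/3)
obs 6: x=2 → posterior Dirichlet(5/4, 5, 8, 14/3)
obs 7: x=0 → posterior Dirichlet(9/4, 5, 8, 14/3)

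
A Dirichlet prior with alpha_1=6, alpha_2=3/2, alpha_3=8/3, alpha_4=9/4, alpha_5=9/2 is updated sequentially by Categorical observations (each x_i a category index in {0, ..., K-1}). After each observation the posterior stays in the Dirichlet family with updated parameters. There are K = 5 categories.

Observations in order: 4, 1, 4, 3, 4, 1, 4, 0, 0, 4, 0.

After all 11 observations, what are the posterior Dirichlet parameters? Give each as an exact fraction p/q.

alpha_1=9, alpha_2=7/2, alpha_3=8/3, alpha_4=13/4, alpha_5=19/2

obs 1: x=4 → posterior Dirichlet(6, 3/2, 8/3, 9/4, 11/2)
obs 2: x=1 → posterior Dirichlet(6, 5/2, 8/3, 9/4, 11/2)
obs 3: x=4 → posterior Dirichlet(6, 5/2, 8/3, 9/4, 13/2)
obs 4: x=3 → posterior Dirichlet(6, 5/2, 8/3, 13/4, 13/2)
obs 5: x=4 → posterior Dirichlet(6, 5/2, 8/3, 13/4, 15/2)
obs 6: x=1 → posterior Dirichlet(6, 7/2, 8/3, 13/4, 15/2)
obs 7: x=4 → posterior Dirichlet(6, 7/2, 8/3, 13/4, 17/2)
obs 8: x=0 → posterior Dirichlet(7, 7/2, 8/3, 13/4, 17/2)
obs 9: x=0 → posterior Dirichlet(8, 7/2, 8/3, 13/4, 17/2)
obs 10: x=4 → posterior Dirichlet(8, 7/2, 8/3, 13/4, 19/2)
obs 11: x=0 → posterior Dirichlet(9, 7/2, 8/3, 13/4, 19/2)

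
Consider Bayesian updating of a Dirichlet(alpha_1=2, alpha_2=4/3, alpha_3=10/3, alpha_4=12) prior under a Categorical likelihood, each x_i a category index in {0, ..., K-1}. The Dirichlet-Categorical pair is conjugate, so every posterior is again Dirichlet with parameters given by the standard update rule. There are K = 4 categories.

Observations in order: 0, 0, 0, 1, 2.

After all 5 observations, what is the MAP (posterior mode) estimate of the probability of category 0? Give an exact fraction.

12/59

obs 1: x=0 → posterior Dirichlet(3, 4/3, 10/3, 12)
obs 2: x=0 → posterior Dirichlet(4, 4/3, 10/3, 12)
obs 3: x=0 → posterior Dirichlet(5, 4/3, 10/3, 12)
obs 4: x=1 → posterior Dirichlet(5, 7/3, 10/3, 12)
obs 5: x=2 → posterior Dirichlet(5, 7/3, 13/3, 12)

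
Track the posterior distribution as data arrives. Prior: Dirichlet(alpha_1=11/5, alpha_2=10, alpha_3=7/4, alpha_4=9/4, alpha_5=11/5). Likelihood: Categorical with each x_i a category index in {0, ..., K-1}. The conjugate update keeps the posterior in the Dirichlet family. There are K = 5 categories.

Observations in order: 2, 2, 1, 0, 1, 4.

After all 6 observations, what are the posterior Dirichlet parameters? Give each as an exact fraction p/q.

obs 1: x=2 → posterior Dirichlet(11/5, 10, 11/4, 9/4, 11/5)
obs 2: x=2 → posterior Dirichlet(11/5, 10, 15/4, 9/4, 11/5)
obs 3: x=1 → posterior Dirichlet(11/5, 11, 15/4, 9/4, 11/5)
obs 4: x=0 → posterior Dirichlet(16/5, 11, 15/4, 9/4, 11/5)
obs 5: x=1 → posterior Dirichlet(16/5, 12, 15/4, 9/4, 11/5)
obs 6: x=4 → posterior Dirichlet(16/5, 12, 15/4, 9/4, 16/5)

alpha_1=16/5, alpha_2=12, alpha_3=15/4, alpha_4=9/4, alpha_5=16/5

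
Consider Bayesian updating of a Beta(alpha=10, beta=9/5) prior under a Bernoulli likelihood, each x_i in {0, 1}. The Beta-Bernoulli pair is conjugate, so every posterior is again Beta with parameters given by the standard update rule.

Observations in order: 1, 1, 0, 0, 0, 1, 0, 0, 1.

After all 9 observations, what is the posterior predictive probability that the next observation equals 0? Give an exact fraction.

17/52

obs 1: x=1 → posterior Beta(11, 9/5)
obs 2: x=1 → posterior Beta(12, 9/5)
obs 3: x=0 → posterior Beta(12, 14/5)
obs 4: x=0 → posterior Beta(12, 19/5)
obs 5: x=0 → posterior Beta(12, 24/5)
obs 6: x=1 → posterior Beta(13, 24/5)
obs 7: x=0 → posterior Beta(13, 29/5)
obs 8: x=0 → posterior Beta(13, 34/5)
obs 9: x=1 → posterior Beta(14, 34/5)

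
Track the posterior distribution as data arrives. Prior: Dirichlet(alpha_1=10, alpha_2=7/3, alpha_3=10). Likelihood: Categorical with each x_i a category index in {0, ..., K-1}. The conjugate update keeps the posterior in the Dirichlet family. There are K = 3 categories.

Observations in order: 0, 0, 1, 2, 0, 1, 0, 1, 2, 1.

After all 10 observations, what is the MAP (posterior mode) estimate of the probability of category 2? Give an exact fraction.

obs 1: x=0 → posterior Dirichlet(11, 7/3, 10)
obs 2: x=0 → posterior Dirichlet(12, 7/3, 10)
obs 3: x=1 → posterior Dirichlet(12, 10/3, 10)
obs 4: x=2 → posterior Dirichlet(12, 10/3, 11)
obs 5: x=0 → posterior Dirichlet(13, 10/3, 11)
obs 6: x=1 → posterior Dirichlet(13, 13/3, 11)
obs 7: x=0 → posterior Dirichlet(14, 13/3, 11)
obs 8: x=1 → posterior Dirichlet(14, 16/3, 11)
obs 9: x=2 → posterior Dirichlet(14, 16/3, 12)
obs 10: x=1 → posterior Dirichlet(14, 19/3, 12)

3/8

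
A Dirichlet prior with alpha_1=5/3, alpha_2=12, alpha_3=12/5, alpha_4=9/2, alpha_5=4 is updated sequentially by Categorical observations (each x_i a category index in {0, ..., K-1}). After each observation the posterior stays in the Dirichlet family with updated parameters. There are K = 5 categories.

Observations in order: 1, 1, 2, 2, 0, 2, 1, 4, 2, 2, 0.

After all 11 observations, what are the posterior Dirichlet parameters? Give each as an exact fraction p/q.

obs 1: x=1 → posterior Dirichlet(5/3, 13, 12/5, 9/2, 4)
obs 2: x=1 → posterior Dirichlet(5/3, 14, 12/5, 9/2, 4)
obs 3: x=2 → posterior Dirichlet(5/3, 14, 17/5, 9/2, 4)
obs 4: x=2 → posterior Dirichlet(5/3, 14, 22/5, 9/2, 4)
obs 5: x=0 → posterior Dirichlet(8/3, 14, 22/5, 9/2, 4)
obs 6: x=2 → posterior Dirichlet(8/3, 14, 27/5, 9/2, 4)
obs 7: x=1 → posterior Dirichlet(8/3, 15, 27/5, 9/2, 4)
obs 8: x=4 → posterior Dirichlet(8/3, 15, 27/5, 9/2, 5)
obs 9: x=2 → posterior Dirichlet(8/3, 15, 32/5, 9/2, 5)
obs 10: x=2 → posterior Dirichlet(8/3, 15, 37/5, 9/2, 5)
obs 11: x=0 → posterior Dirichlet(11/3, 15, 37/5, 9/2, 5)

alpha_1=11/3, alpha_2=15, alpha_3=37/5, alpha_4=9/2, alpha_5=5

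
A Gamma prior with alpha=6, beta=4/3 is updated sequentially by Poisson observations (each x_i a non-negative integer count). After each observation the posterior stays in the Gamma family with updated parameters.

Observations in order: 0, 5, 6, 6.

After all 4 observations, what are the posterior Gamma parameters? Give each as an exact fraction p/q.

obs 1: x=0 → posterior Gamma(6, 7/3)
obs 2: x=5 → posterior Gamma(11, 10/3)
obs 3: x=6 → posterior Gamma(17, 13/3)
obs 4: x=6 → posterior Gamma(23, 16/3)

alpha=23, beta=16/3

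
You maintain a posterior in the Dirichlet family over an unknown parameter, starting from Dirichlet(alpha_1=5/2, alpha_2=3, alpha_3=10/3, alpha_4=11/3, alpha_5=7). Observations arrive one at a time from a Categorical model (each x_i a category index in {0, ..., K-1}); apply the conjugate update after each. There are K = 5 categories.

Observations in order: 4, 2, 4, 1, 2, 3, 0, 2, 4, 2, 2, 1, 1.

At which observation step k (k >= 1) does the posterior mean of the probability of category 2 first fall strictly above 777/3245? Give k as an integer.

obs 1: x=4 → posterior Dirichlet(5/2, 3, 10/3, 11/3, 8)
obs 2: x=2 → posterior Dirichlet(5/2, 3, 13/3, 11/3, 8)
obs 3: x=4 → posterior Dirichlet(5/2, 3, 13/3, 11/3, 9)
obs 4: x=1 → posterior Dirichlet(5/2, 4, 13/3, 11/3, 9)
obs 5: x=2 → posterior Dirichlet(5/2, 4, 16/3, 11/3, 9)
obs 6: x=3 → posterior Dirichlet(5/2, 4, 16/3, 14/3, 9)
obs 7: x=0 → posterior Dirichlet(7/2, 4, 16/3, 14/3, 9)
obs 8: x=2 → posterior Dirichlet(7/2, 4, 19/3, 14/3, 9)
obs 9: x=4 → posterior Dirichlet(7/2, 4, 19/3, 14/3, 10)
obs 10: x=2 → posterior Dirichlet(7/2, 4, 22/3, 14/3, 10)
obs 11: x=2 → posterior Dirichlet(7/2, 4, 25/3, 14/3, 10)
obs 12: x=1 → posterior Dirichlet(7/2, 5, 25/3, 14/3, 10)
obs 13: x=1 → posterior Dirichlet(7/2, 6, 25/3, 14/3, 10)

k = 10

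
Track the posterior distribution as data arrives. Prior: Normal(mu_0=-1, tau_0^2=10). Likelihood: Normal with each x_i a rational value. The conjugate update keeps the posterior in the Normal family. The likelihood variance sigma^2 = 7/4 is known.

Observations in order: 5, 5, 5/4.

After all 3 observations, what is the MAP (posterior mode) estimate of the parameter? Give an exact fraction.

443/127

obs 1: x=5 → posterior Normal(193/47, 70/47)
obs 2: x=5 → posterior Normal(131/29, 70/87)
obs 3: x=5/4 → posterior Normal(443/127, 70/127)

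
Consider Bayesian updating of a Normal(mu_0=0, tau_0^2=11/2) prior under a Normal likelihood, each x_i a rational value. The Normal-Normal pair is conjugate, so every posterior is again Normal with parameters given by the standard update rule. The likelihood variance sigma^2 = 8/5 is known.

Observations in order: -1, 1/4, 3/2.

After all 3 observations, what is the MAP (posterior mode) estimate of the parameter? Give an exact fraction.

165/724

obs 1: x=-1 → posterior Normal(-55/71, 88/71)
obs 2: x=1/4 → posterior Normal(-55/168, 44/63)
obs 3: x=3/2 → posterior Normal(165/724, 88/181)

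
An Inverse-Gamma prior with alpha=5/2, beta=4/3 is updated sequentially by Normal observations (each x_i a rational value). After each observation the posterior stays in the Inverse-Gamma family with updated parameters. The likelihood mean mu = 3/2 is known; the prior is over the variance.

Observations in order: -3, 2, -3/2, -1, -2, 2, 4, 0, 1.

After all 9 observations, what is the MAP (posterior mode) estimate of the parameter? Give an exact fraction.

obs 1: x=-3 → posterior Inverse-Gamma(3, 275/24)
obs 2: x=2 → posterior Inverse-Gamma(7/2, 139/12)
obs 3: x=-3/2 → posterior Inverse-Gamma(4, 193/12)
obs 4: x=-1 → posterior Inverse-Gamma(9/2, 461/24)
obs 5: x=-2 → posterior Inverse-Gamma(5, 76/3)
obs 6: x=2 → posterior Inverse-Gamma(11/2, 611/24)
obs 7: x=4 → posterior Inverse-Gamma(6, 343/12)
obs 8: x=0 → posterior Inverse-Gamma(13/2, 713/24)
obs 9: x=1 → posterior Inverse-Gamma(7, 179/6)

179/48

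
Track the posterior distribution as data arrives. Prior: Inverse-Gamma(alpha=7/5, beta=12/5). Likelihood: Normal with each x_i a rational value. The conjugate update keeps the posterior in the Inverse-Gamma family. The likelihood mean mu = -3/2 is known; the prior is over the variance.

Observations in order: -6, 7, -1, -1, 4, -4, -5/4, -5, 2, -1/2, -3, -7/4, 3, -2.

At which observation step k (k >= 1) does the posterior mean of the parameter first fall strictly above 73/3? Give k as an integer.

k = 2

obs 1: x=-6 → posterior Inverse-Gamma(19/10, 501/40)
obs 2: x=7 → posterior Inverse-Gamma(12/5, 973/20)
obs 3: x=-1 → posterior Inverse-Gamma(29/10, 1951/40)
obs 4: x=-1 → posterior Inverse-Gamma(17/5, 489/10)
obs 5: x=4 → posterior Inverse-Gamma(39/10, 2561/40)
obs 6: x=-4 → posterior Inverse-Gamma(22/5, 1343/20)
obs 7: x=-5/4 → posterior Inverse-Gamma(49/10, 10749/160)
obs 8: x=-5 → posterior Inverse-Gamma(27/5, 11729/160)
obs 9: x=2 → posterior Inverse-Gamma(59/10, 12709/160)
obs 10: x=-1/2 → posterior Inverse-Gamma(32/5, 12789/160)
obs 11: x=-3 → posterior Inverse-Gamma(69/10, 12969/160)
obs 12: x=-7/4 → posterior Inverse-Gamma(37/5, 6487/80)
obs 13: x=3 → posterior Inverse-Gamma(79/10, 7297/80)
obs 14: x=-2 → posterior Inverse-Gamma(42/5, 7307/80)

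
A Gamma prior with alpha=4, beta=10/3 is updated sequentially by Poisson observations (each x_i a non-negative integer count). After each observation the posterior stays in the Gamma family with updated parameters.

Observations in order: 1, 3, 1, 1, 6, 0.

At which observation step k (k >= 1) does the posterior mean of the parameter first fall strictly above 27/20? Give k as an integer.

obs 1: x=1 → posterior Gamma(5, 13/3)
obs 2: x=3 → posterior Gamma(8, 16/3)
obs 3: x=1 → posterior Gamma(9, 19/3)
obs 4: x=1 → posterior Gamma(10, 22/3)
obs 5: x=6 → posterior Gamma(16, 25/3)
obs 6: x=0 → posterior Gamma(16, 28/3)

k = 2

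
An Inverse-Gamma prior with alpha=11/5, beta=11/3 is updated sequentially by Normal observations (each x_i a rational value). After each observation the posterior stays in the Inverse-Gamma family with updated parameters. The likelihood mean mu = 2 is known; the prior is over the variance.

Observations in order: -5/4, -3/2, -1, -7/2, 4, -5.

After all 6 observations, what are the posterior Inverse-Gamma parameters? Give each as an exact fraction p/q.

obs 1: x=-5/4 → posterior Inverse-Gamma(27/10, 859/96)
obs 2: x=-3/2 → posterior Inverse-Gamma(16/5, 1447/96)
obs 3: x=-1 → posterior Inverse-Gamma(37/10, 1879/96)
obs 4: x=-7/2 → posterior Inverse-Gamma(21/5, 3331/96)
obs 5: x=4 → posterior Inverse-Gamma(47/10, 3523/96)
obs 6: x=-5 → posterior Inverse-Gamma(26/5, 5875/96)

alpha=26/5, beta=5875/96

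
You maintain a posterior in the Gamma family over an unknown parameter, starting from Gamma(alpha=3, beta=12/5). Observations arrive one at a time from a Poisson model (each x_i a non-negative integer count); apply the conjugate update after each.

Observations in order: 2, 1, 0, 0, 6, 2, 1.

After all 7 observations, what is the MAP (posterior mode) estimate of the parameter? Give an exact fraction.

obs 1: x=2 → posterior Gamma(5, 17/5)
obs 2: x=1 → posterior Gamma(6, 22/5)
obs 3: x=0 → posterior Gamma(6, 27/5)
obs 4: x=0 → posterior Gamma(6, 32/5)
obs 5: x=6 → posterior Gamma(12, 37/5)
obs 6: x=2 → posterior Gamma(14, 42/5)
obs 7: x=1 → posterior Gamma(15, 47/5)

70/47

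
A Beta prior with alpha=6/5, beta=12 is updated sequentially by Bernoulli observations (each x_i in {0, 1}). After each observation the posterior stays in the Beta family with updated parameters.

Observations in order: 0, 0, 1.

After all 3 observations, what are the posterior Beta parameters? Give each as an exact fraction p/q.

obs 1: x=0 → posterior Beta(6/5, 13)
obs 2: x=0 → posterior Beta(6/5, 14)
obs 3: x=1 → posterior Beta(11/5, 14)

alpha=11/5, beta=14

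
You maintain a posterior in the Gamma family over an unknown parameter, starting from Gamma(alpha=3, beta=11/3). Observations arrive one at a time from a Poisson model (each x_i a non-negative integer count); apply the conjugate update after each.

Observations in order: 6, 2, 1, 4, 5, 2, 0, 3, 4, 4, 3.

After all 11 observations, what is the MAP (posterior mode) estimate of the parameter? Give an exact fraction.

obs 1: x=6 → posterior Gamma(9, 14/3)
obs 2: x=2 → posterior Gamma(11, 17/3)
obs 3: x=1 → posterior Gamma(12, 20/3)
obs 4: x=4 → posterior Gamma(16, 23/3)
obs 5: x=5 → posterior Gamma(21, 26/3)
obs 6: x=2 → posterior Gamma(23, 29/3)
obs 7: x=0 → posterior Gamma(23, 32/3)
obs 8: x=3 → posterior Gamma(26, 35/3)
obs 9: x=4 → posterior Gamma(30, 38/3)
obs 10: x=4 → posterior Gamma(34, 41/3)
obs 11: x=3 → posterior Gamma(37, 44/3)

27/11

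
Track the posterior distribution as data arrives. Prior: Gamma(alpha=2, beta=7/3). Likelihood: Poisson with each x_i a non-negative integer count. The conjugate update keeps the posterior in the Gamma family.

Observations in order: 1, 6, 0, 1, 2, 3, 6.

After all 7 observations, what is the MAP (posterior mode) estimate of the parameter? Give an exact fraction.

15/7

obs 1: x=1 → posterior Gamma(3, 10/3)
obs 2: x=6 → posterior Gamma(9, 13/3)
obs 3: x=0 → posterior Gamma(9, 16/3)
obs 4: x=1 → posterior Gamma(10, 19/3)
obs 5: x=2 → posterior Gamma(12, 22/3)
obs 6: x=3 → posterior Gamma(15, 25/3)
obs 7: x=6 → posterior Gamma(21, 28/3)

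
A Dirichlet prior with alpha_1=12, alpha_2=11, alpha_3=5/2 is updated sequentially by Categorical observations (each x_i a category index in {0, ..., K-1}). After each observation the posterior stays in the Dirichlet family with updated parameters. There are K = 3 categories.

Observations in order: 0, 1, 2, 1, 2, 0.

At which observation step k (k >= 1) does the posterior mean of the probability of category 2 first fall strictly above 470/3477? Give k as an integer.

k = 5

obs 1: x=0 → posterior Dirichlet(13, 11, 5/2)
obs 2: x=1 → posterior Dirichlet(13, 12, 5/2)
obs 3: x=2 → posterior Dirichlet(13, 12, 7/2)
obs 4: x=1 → posterior Dirichlet(13, 13, 7/2)
obs 5: x=2 → posterior Dirichlet(13, 13, 9/2)
obs 6: x=0 → posterior Dirichlet(14, 13, 9/2)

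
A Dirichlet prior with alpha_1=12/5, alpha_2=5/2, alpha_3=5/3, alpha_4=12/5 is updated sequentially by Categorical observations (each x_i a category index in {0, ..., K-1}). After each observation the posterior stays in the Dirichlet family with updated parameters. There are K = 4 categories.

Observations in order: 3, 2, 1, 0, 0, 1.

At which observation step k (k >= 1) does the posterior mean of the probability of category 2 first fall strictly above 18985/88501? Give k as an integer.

obs 1: x=3 → posterior Dirichlet(12/5, 5/2, 5/3, 17/5)
obs 2: x=2 → posterior Dirichlet(12/5, 5/2, 8/3, 17/5)
obs 3: x=1 → posterior Dirichlet(12/5, 7/2, 8/3, 17/5)
obs 4: x=0 → posterior Dirichlet(17/5, 7/2, 8/3, 17/5)
obs 5: x=0 → posterior Dirichlet(22/5, 7/2, 8/3, 17/5)
obs 6: x=1 → posterior Dirichlet(22/5, 9/2, 8/3, 17/5)

k = 2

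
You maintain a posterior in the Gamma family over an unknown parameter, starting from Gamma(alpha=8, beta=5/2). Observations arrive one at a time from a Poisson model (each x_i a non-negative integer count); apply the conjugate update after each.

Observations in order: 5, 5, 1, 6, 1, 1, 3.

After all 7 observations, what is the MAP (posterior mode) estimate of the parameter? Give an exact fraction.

obs 1: x=5 → posterior Gamma(13, 7/2)
obs 2: x=5 → posterior Gamma(18, 9/2)
obs 3: x=1 → posterior Gamma(19, 11/2)
obs 4: x=6 → posterior Gamma(25, 13/2)
obs 5: x=1 → posterior Gamma(26, 15/2)
obs 6: x=1 → posterior Gamma(27, 17/2)
obs 7: x=3 → posterior Gamma(30, 19/2)

58/19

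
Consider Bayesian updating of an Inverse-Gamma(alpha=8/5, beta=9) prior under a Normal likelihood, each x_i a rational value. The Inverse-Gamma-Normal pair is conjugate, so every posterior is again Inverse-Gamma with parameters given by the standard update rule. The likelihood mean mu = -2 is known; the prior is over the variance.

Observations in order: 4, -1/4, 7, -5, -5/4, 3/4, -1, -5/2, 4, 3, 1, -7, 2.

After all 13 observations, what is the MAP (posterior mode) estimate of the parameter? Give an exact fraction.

obs 1: x=4 → posterior Inverse-Gamma(21/10, 27)
obs 2: x=-1/4 → posterior Inverse-Gamma(13/5, 913/32)
obs 3: x=7 → posterior Inverse-Gamma(31/10, 2209/32)
obs 4: x=-5 → posterior Inverse-Gamma(18/5, 2353/32)
obs 5: x=-5/4 → posterior Inverse-Gamma(41/10, 1181/16)
obs 6: x=3/4 → posterior Inverse-Gamma(23/5, 2483/32)
obs 7: x=-1 → posterior Inverse-Gamma(51/10, 2499/32)
obs 8: x=-5/2 → posterior Inverse-Gamma(28/5, 2503/32)
obs 9: x=4 → posterior Inverse-Gamma(61/10, 3079/32)
obs 10: x=3 → posterior Inverse-Gamma(33/5, 3479/32)
obs 11: x=1 → posterior Inverse-Gamma(71/10, 3623/32)
obs 12: x=-7 → posterior Inverse-Gamma(38/5, 4023/32)
obs 13: x=2 → posterior Inverse-Gamma(81/10, 4279/32)

21395/1456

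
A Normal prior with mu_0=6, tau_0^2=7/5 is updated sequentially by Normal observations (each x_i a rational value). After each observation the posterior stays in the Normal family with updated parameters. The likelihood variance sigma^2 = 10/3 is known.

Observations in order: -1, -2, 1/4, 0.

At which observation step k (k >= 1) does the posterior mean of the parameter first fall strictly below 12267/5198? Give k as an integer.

k = 3

obs 1: x=-1 → posterior Normal(279/71, 70/71)
obs 2: x=-2 → posterior Normal(237/92, 35/46)
obs 3: x=1/4 → posterior Normal(969/452, 70/113)
obs 4: x=0 → posterior Normal(969/536, 35/67)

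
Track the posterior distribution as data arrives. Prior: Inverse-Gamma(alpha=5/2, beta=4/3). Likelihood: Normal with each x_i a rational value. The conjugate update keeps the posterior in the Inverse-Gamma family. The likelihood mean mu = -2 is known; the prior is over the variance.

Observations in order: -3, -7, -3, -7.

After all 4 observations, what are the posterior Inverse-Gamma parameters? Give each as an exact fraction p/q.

obs 1: x=-3 → posterior Inverse-Gamma(3, 11/6)
obs 2: x=-7 → posterior Inverse-Gamma(7/2, 43/3)
obs 3: x=-3 → posterior Inverse-Gamma(4, 89/6)
obs 4: x=-7 → posterior Inverse-Gamma(9/2, 82/3)

alpha=9/2, beta=82/3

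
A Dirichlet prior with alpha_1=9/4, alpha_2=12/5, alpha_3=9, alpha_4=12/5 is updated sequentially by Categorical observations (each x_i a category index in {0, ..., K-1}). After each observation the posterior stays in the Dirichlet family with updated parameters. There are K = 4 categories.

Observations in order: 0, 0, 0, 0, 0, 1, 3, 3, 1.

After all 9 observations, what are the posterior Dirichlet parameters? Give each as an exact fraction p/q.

alpha_1=29/4, alpha_2=22/5, alpha_3=9, alpha_4=22/5

obs 1: x=0 → posterior Dirichlet(13/4, 12/5, 9, 12/5)
obs 2: x=0 → posterior Dirichlet(17/4, 12/5, 9, 12/5)
obs 3: x=0 → posterior Dirichlet(21/4, 12/5, 9, 12/5)
obs 4: x=0 → posterior Dirichlet(25/4, 12/5, 9, 12/5)
obs 5: x=0 → posterior Dirichlet(29/4, 12/5, 9, 12/5)
obs 6: x=1 → posterior Dirichlet(29/4, 17/5, 9, 12/5)
obs 7: x=3 → posterior Dirichlet(29/4, 17/5, 9, 17/5)
obs 8: x=3 → posterior Dirichlet(29/4, 17/5, 9, 22/5)
obs 9: x=1 → posterior Dirichlet(29/4, 22/5, 9, 22/5)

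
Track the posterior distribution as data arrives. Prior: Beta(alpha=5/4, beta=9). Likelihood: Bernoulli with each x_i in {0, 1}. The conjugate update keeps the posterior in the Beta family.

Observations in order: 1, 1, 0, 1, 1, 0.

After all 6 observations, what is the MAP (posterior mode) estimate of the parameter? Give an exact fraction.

obs 1: x=1 → posterior Beta(9/4, 9)
obs 2: x=1 → posterior Beta(13/4, 9)
obs 3: x=0 → posterior Beta(13/4, 10)
obs 4: x=1 → posterior Beta(17/4, 10)
obs 5: x=1 → posterior Beta(21/4, 10)
obs 6: x=0 → posterior Beta(21/4, 11)

17/57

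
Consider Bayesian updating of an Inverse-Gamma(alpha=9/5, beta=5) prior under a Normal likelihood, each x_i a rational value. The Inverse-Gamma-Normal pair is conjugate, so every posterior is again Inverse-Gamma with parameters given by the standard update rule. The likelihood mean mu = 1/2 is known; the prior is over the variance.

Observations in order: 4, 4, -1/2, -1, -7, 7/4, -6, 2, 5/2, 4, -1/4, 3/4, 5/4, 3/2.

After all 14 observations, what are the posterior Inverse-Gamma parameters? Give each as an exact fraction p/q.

alpha=44/5, beta=317/4

obs 1: x=4 → posterior Inverse-Gamma(23/10, 89/8)
obs 2: x=4 → posterior Inverse-Gamma(14/5, 69/4)
obs 3: x=-1/2 → posterior Inverse-Gamma(33/10, 71/4)
obs 4: x=-1 → posterior Inverse-Gamma(19/5, 151/8)
obs 5: x=-7 → posterior Inverse-Gamma(43/10, 47)
obs 6: x=7/4 → posterior Inverse-Gamma(24/5, 1529/32)
obs 7: x=-6 → posterior Inverse-Gamma(53/10, 2205/32)
obs 8: x=2 → posterior Inverse-Gamma(29/5, 2241/32)
obs 9: x=5/2 → posterior Inverse-Gamma(63/10, 2305/32)
obs 10: x=4 → posterior Inverse-Gamma(34/5, 2501/32)
obs 11: x=-1/4 → posterior Inverse-Gamma(73/10, 1255/16)
obs 12: x=3/4 → posterior Inverse-Gamma(39/5, 2511/32)
obs 13: x=5/4 → posterior Inverse-Gamma(83/10, 315/4)
obs 14: x=3/2 → posterior Inverse-Gamma(44/5, 317/4)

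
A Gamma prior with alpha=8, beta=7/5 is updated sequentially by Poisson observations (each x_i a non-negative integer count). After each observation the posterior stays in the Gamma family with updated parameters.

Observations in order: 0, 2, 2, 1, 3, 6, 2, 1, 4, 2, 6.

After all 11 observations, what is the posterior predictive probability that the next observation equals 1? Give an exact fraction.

obs 1: x=0 → posterior Gamma(8, 12/5)
obs 2: x=2 → posterior Gamma(10, 17/5)
obs 3: x=2 → posterior Gamma(12, 22/5)
obs 4: x=1 → posterior Gamma(13, 27/5)
obs 5: x=3 → posterior Gamma(16, 32/5)
obs 6: x=6 → posterior Gamma(22, 37/5)
obs 7: x=2 → posterior Gamma(24, 42/5)
obs 8: x=1 → posterior Gamma(25, 47/5)
obs 9: x=4 → posterior Gamma(29, 52/5)
obs 10: x=2 → posterior Gamma(31, 57/5)
obs 11: x=6 → posterior Gamma(37, 62/5)

385180453219860475391719887450088893256031106449031367325585527275520/2459475510915591313522914643416460823149826441897220888306701971829209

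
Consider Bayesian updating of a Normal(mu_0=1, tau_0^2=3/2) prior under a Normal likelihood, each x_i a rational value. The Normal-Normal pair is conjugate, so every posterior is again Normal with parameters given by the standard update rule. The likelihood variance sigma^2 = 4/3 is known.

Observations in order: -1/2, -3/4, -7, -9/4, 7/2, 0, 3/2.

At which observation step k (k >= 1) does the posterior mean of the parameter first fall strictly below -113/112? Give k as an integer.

k = 3

obs 1: x=-1/2 → posterior Normal(7/34, 12/17)
obs 2: x=-3/4 → posterior Normal(-1/8, 6/13)
obs 3: x=-7 → posterior Normal(-53/28, 12/35)
obs 4: x=-9/4 → posterior Normal(-173/88, 3/11)
obs 5: x=7/2 → posterior Normal(-55/53, 12/53)
obs 6: x=0 → posterior Normal(-55/62, 6/31)
obs 7: x=3/2 → posterior Normal(-83/142, 12/71)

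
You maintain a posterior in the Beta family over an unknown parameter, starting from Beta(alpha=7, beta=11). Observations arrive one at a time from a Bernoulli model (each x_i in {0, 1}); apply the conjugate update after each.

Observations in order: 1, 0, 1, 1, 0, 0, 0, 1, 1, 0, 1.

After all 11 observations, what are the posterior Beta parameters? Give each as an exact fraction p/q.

obs 1: x=1 → posterior Beta(8, 11)
obs 2: x=0 → posterior Beta(8, 12)
obs 3: x=1 → posterior Beta(9, 12)
obs 4: x=1 → posterior Beta(10, 12)
obs 5: x=0 → posterior Beta(10, 13)
obs 6: x=0 → posterior Beta(10, 14)
obs 7: x=0 → posterior Beta(10, 15)
obs 8: x=1 → posterior Beta(11, 15)
obs 9: x=1 → posterior Beta(12, 15)
obs 10: x=0 → posterior Beta(12, 16)
obs 11: x=1 → posterior Beta(13, 16)

alpha=13, beta=16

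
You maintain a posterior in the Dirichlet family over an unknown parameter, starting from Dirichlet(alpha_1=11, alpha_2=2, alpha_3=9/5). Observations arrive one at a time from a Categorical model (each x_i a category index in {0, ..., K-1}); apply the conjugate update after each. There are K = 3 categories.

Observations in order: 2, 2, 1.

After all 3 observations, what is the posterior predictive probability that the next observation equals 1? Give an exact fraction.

obs 1: x=2 → posterior Dirichlet(11, 2, 14/5)
obs 2: x=2 → posterior Dirichlet(11, 2, 19/5)
obs 3: x=1 → posterior Dirichlet(11, 3, 19/5)

15/89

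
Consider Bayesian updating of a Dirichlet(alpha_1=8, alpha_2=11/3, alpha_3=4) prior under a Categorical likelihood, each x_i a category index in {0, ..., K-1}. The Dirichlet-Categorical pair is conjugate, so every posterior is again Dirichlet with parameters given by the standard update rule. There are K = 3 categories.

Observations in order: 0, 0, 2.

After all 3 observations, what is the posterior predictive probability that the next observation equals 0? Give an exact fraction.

15/28

obs 1: x=0 → posterior Dirichlet(9, 11/3, 4)
obs 2: x=0 → posterior Dirichlet(10, 11/3, 4)
obs 3: x=2 → posterior Dirichlet(10, 11/3, 5)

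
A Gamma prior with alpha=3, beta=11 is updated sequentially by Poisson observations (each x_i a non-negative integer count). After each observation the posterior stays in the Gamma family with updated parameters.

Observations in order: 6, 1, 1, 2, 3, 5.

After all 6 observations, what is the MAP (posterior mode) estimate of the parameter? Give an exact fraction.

obs 1: x=6 → posterior Gamma(9, 12)
obs 2: x=1 → posterior Gamma(10, 13)
obs 3: x=1 → posterior Gamma(11, 14)
obs 4: x=2 → posterior Gamma(13, 15)
obs 5: x=3 → posterior Gamma(16, 16)
obs 6: x=5 → posterior Gamma(21, 17)

20/17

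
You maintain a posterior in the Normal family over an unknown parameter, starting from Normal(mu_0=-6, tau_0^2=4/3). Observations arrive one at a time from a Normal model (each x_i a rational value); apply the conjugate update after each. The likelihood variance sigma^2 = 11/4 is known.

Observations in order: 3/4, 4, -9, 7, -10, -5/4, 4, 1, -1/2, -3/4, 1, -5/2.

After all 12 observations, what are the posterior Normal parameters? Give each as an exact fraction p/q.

mu_0=-298/225, tau_0^2=44/225

obs 1: x=3/4 → posterior Normal(-186/49, 44/49)
obs 2: x=4 → posterior Normal(-122/65, 44/65)
obs 3: x=-9 → posterior Normal(-266/81, 44/81)
obs 4: x=7 → posterior Normal(-154/97, 44/97)
obs 5: x=-10 → posterior Normal(-314/113, 44/113)
obs 6: x=-5/4 → posterior Normal(-334/129, 44/129)
obs 7: x=4 → posterior Normal(-54/29, 44/145)
obs 8: x=1 → posterior Normal(-254/161, 44/161)
obs 9: x=-1/2 → posterior Normal(-262/177, 44/177)
obs 10: x=-3/4 → posterior Normal(-274/193, 44/193)
obs 11: x=1 → posterior Normal(-258/209, 4/19)
obs 12: x=-5/2 → posterior Normal(-298/225, 44/225)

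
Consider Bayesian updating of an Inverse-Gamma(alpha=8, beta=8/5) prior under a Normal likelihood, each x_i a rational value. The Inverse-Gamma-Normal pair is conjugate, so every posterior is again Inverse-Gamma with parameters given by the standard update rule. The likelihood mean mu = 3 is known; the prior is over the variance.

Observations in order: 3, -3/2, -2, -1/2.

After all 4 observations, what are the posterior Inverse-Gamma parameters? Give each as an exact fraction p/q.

obs 1: x=3 → posterior Inverse-Gamma(17/2, 8/5)
obs 2: x=-3/2 → posterior Inverse-Gamma(9, 469/40)
obs 3: x=-2 → posterior Inverse-Gamma(19/2, 969/40)
obs 4: x=-1/2 → posterior Inverse-Gamma(10, 607/20)

alpha=10, beta=607/20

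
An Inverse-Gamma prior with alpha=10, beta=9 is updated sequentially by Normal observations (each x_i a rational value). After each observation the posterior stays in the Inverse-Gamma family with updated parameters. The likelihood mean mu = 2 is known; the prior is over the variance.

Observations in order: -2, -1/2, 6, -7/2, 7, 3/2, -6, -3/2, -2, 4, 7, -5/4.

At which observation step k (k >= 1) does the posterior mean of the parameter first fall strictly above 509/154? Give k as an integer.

obs 1: x=-2 → posterior Inverse-Gamma(21/2, 17)
obs 2: x=-1/2 → posterior Inverse-Gamma(11, 161/8)
obs 3: x=6 → posterior Inverse-Gamma(23/2, 225/8)
obs 4: x=-7/2 → posterior Inverse-Gamma(12, 173/4)
obs 5: x=7 → posterior Inverse-Gamma(25/2, 223/4)
obs 6: x=3/2 → posterior Inverse-Gamma(13, 447/8)
obs 7: x=-6 → posterior Inverse-Gamma(27/2, 703/8)
obs 8: x=-3/2 → posterior Inverse-Gamma(14, 94)
obs 9: x=-2 → posterior Inverse-Gamma(29/2, 102)
obs 10: x=4 → posterior Inverse-Gamma(15, 104)
obs 11: x=7 → posterior Inverse-Gamma(31/2, 233/2)
obs 12: x=-5/4 → posterior Inverse-Gamma(16, 3897/32)

k = 4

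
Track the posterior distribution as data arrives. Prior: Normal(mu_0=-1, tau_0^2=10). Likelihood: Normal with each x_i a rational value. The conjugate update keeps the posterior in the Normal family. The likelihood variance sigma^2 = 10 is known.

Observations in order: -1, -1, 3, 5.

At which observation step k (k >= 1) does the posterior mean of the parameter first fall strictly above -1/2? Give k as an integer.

obs 1: x=-1 → posterior Normal(-1, 5)
obs 2: x=-1 → posterior Normal(-1, 10/3)
obs 3: x=3 → posterior Normal(0, 5/2)
obs 4: x=5 → posterior Normal(1, 2)

k = 3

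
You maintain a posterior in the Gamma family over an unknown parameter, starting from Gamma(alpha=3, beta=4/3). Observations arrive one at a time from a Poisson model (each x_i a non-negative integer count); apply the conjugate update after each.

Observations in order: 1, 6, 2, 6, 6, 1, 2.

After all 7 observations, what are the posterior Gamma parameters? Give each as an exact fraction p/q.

alpha=27, beta=25/3

obs 1: x=1 → posterior Gamma(4, 7/3)
obs 2: x=6 → posterior Gamma(10, 10/3)
obs 3: x=2 → posterior Gamma(12, 13/3)
obs 4: x=6 → posterior Gamma(18, 16/3)
obs 5: x=6 → posterior Gamma(24, 19/3)
obs 6: x=1 → posterior Gamma(25, 22/3)
obs 7: x=2 → posterior Gamma(27, 25/3)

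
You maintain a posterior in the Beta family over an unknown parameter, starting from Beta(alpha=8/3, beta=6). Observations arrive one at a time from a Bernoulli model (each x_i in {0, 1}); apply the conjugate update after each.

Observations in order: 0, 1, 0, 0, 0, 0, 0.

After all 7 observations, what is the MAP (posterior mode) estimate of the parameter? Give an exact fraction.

8/41

obs 1: x=0 → posterior Beta(8/3, 7)
obs 2: x=1 → posterior Beta(11/3, 7)
obs 3: x=0 → posterior Beta(11/3, 8)
obs 4: x=0 → posterior Beta(11/3, 9)
obs 5: x=0 → posterior Beta(11/3, 10)
obs 6: x=0 → posterior Beta(11/3, 11)
obs 7: x=0 → posterior Beta(11/3, 12)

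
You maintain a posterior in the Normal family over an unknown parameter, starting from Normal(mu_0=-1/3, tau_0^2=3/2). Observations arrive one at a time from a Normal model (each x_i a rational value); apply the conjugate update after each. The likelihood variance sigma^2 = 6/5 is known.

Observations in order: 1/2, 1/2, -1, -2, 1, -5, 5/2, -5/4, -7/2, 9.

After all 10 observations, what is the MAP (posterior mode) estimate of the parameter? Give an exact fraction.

obs 1: x=1/2 → posterior Normal(7/54, 2/3)
obs 2: x=1/2 → posterior Normal(11/42, 3/7)
obs 3: x=-1 → posterior Normal(-4/57, 6/19)
obs 4: x=-2 → posterior Normal(-17/36, 1/4)
obs 5: x=1 → posterior Normal(-19/87, 6/29)
obs 6: x=-5 → posterior Normal(-47/51, 3/17)
obs 7: x=5/2 → posterior Normal(-113/234, 2/13)
obs 8: x=-5/4 → posterior Normal(-301/528, 3/22)
obs 9: x=-7/2 → posterior Normal(-73/84, 6/49)
obs 10: x=9 → posterior Normal(29/648, 1/9)

29/648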